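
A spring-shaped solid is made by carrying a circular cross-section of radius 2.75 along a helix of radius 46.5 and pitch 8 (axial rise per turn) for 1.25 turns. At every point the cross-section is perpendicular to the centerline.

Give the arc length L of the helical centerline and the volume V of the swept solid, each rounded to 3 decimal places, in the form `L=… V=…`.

L=365.347 V=8680.022

2πR = 2π·46.5 = 292.168117
per-turn = √(292.168117² + 8²) = √(85362.2085 + 64) = √85426.2085 = 292.277622
L = 1.25 × 292.277622 = 365.347028
V = π·2.75² × L = 23.758294 × 365.347028 = 8680.022260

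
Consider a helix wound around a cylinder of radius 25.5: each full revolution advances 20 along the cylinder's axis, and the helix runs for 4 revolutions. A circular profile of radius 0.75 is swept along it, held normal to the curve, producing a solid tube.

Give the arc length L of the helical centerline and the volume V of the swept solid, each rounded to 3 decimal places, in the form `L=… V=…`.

L=645.859 V=1141.327

2πR = 2π·25.5 = 160.221225
per-turn = √(160.221225² + 20²) = √(25670.8410 + 400) = √26070.8410 = 161.464674
L = 4 × 161.464674 = 645.858697
V = π·0.75² × L = 1.767146 × 645.858697 = 1141.326528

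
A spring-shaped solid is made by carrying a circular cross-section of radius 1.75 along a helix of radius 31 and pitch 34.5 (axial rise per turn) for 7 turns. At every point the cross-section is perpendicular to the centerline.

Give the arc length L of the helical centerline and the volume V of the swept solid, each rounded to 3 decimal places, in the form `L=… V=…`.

L=1384.674 V=13322.123

2πR = 2π·31 = 194.778745
per-turn = √(194.778745² + 34.5²) = √(37938.7593 + 1190.25) = √39129.0093 = 197.810539
L = 7 × 197.810539 = 1384.673773
V = π·1.75² × L = 9.621128 × 1384.673773 = 13322.122914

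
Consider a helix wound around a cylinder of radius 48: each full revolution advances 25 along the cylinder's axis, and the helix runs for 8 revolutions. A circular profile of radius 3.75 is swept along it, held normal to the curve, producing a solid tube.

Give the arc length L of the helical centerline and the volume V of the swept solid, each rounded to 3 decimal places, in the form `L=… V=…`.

2πR = 2π·48 = 301.592895
per-turn = √(301.592895² + 25²) = √(90958.2742 + 625) = √91583.2742 = 302.627286
L = 8 × 302.627286 = 2421.018287
V = π·3.75² × L = 44.178647 × 2421.018287 = 106957.311537

L=2421.018 V=106957.312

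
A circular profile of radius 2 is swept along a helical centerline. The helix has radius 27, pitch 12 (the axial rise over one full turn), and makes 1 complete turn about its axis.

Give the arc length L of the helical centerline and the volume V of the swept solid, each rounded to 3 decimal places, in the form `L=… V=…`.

2πR = 2π·27 = 169.646003
per-turn = √(169.646003² + 12²) = √(28779.7664 + 144) = √28923.7664 = 170.069887
L = 1 × 170.069887 = 170.069887
V = π·2² × L = 12.566371 × 170.069887 = 2137.161229

L=170.070 V=2137.161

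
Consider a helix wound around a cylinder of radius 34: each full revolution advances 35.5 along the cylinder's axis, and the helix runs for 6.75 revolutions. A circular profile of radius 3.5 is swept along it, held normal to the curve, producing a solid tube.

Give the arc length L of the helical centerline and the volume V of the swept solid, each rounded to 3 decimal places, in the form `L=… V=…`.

L=1461.765 V=56255.328

2πR = 2π·34 = 213.628300
per-turn = √(213.628300² + 35.5²) = √(45637.0508 + 1260.25) = √46897.3008 = 216.557846
L = 6.75 × 216.557846 = 1461.765462
V = π·3.5² × L = 38.484510 × 1461.765462 = 56255.327544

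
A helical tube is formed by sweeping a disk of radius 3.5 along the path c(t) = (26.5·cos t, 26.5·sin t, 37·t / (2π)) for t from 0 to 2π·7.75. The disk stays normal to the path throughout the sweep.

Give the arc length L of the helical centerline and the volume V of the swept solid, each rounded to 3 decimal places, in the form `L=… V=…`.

2πR = 2π·26.5 = 166.504411
per-turn = √(166.504411² + 37²) = √(27723.7188 + 1369) = √29092.7188 = 170.565878
L = 7.75 × 170.565878 = 1321.885555
V = π·3.5² × L = 38.484510 × 1321.885555 = 50872.117871

L=1321.886 V=50872.118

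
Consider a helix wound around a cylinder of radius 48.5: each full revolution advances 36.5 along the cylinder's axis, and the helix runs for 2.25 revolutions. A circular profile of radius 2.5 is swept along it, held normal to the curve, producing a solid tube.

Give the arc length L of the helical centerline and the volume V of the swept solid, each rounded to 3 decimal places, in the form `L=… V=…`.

2πR = 2π·48.5 = 304.734487
per-turn = √(304.734487² + 36.5²) = √(92863.1078 + 1332.25) = √94195.3578 = 306.912622
L = 2.25 × 306.912622 = 690.553400
V = π·2.5² × L = 19.634954 × 690.553400 = 13558.984312

L=690.553 V=13558.984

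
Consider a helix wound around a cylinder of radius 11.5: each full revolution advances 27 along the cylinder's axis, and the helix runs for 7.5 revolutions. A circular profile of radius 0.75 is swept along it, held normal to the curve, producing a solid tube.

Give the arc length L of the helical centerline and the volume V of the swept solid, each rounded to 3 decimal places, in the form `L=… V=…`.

2πR = 2π·11.5 = 72.256631
per-turn = √(72.256631² + 27²) = √(5221.0207 + 729) = √5950.0207 = 77.136377
L = 7.5 × 77.136377 = 578.522831
V = π·0.75² × L = 1.767146 × 578.522831 = 1022.334230

L=578.523 V=1022.334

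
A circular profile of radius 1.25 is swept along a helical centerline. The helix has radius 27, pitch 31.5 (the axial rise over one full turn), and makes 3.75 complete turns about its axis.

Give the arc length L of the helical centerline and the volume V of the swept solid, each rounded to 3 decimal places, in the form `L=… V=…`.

L=647.046 V=3176.181

2πR = 2π·27 = 169.646003
per-turn = √(169.646003² + 31.5²) = √(28779.7664 + 992.25) = √29772.0164 = 172.545694
L = 3.75 × 172.545694 = 647.046352
V = π·1.25² × L = 4.908739 × 647.046352 = 3176.181351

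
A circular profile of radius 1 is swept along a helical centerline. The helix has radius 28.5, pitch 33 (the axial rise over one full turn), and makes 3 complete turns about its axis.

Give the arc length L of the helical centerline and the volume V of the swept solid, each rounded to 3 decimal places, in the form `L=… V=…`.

2πR = 2π·28.5 = 179.070781
per-turn = √(179.070781² + 33²) = √(32066.3447 + 1089) = √33155.3447 = 182.086091
L = 3 × 182.086091 = 546.258274
V = π·1² × L = 3.141593 × 546.258274 = 1716.120982

L=546.258 V=1716.121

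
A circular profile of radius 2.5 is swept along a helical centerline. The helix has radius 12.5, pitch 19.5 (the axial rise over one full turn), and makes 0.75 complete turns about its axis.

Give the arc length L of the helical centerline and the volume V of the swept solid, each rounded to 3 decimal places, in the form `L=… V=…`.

L=60.693 V=1191.710

2πR = 2π·12.5 = 78.539816
per-turn = √(78.539816² + 19.5²) = √(6168.5028 + 380.25) = √6548.7528 = 80.924364
L = 0.75 × 80.924364 = 60.693273
V = π·2.5² × L = 19.634954 × 60.693273 = 1191.709634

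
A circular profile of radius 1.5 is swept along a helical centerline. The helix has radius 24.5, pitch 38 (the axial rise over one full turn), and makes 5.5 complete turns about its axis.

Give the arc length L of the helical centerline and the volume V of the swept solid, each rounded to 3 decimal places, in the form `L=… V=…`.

2πR = 2π·24.5 = 153.938040
per-turn = √(153.938040² + 38²) = √(23696.9202 + 1444) = √25140.9202 = 158.558885
L = 5.5 × 158.558885 = 872.073870
V = π·1.5² × L = 7.068583 × 872.073870 = 6164.326944

L=872.074 V=6164.327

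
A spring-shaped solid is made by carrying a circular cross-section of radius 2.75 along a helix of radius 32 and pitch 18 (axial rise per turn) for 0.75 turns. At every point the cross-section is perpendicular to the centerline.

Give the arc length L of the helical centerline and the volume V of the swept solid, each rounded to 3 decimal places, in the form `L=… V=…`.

2πR = 2π·32 = 201.061930
per-turn = √(201.061930² + 18²) = √(40425.8996 + 324) = √40749.8996 = 201.866044
L = 0.75 × 201.866044 = 151.399533
V = π·2.75² × L = 23.758294 × 151.399533 = 3596.994679

L=151.400 V=3596.995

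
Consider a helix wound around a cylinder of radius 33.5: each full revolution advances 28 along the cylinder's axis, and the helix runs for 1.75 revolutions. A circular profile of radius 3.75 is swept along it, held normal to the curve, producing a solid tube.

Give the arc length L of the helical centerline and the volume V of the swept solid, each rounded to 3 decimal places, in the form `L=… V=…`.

L=371.597 V=16416.633

2πR = 2π·33.5 = 210.486708
per-turn = √(210.486708² + 28²) = √(44304.6542 + 784) = √45088.6542 = 212.340891
L = 1.75 × 212.340891 = 371.596560
V = π·3.75² × L = 44.178647 × 371.596560 = 16416.633133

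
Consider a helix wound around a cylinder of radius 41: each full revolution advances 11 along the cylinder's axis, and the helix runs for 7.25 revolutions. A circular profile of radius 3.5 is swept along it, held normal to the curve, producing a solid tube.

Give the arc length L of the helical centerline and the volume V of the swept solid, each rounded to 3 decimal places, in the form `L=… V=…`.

2πR = 2π·41 = 257.610598
per-turn = √(257.610598² + 11²) = √(66363.2200 + 121) = √66484.2200 = 257.845341
L = 7.25 × 257.845341 = 1869.378724
V = π·3.5² × L = 38.484510 × 1869.378724 = 71942.124206

L=1869.379 V=71942.124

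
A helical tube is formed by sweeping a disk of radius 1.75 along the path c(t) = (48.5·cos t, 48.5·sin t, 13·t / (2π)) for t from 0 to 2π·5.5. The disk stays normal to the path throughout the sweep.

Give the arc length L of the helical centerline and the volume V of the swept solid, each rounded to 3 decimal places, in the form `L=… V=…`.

L=1677.564 V=16140.058

2πR = 2π·48.5 = 304.734487
per-turn = √(304.734487² + 13²) = √(92863.1078 + 169) = √93032.1078 = 305.011652
L = 5.5 × 305.011652 = 1677.564086
V = π·1.75² × L = 9.621128 × 1677.564086 = 16140.057960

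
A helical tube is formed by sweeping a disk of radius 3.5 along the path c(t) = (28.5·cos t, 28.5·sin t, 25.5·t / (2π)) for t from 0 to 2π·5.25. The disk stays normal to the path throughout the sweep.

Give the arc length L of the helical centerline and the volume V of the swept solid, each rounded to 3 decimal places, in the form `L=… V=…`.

L=949.606 V=36545.113

2πR = 2π·28.5 = 179.070781
per-turn = √(179.070781² + 25.5²) = √(32066.3447 + 650.25) = √32716.5947 = 180.877292
L = 5.25 × 180.877292 = 949.605782
V = π·3.5² × L = 38.484510 × 949.605782 = 36545.113223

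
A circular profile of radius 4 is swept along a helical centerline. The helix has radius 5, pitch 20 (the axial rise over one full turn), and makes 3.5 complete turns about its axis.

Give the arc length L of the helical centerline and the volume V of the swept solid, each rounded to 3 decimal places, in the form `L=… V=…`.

L=130.347 V=6551.940

2πR = 2π·5 = 31.415927
per-turn = √(31.415927² + 20²) = √(986.9604 + 400) = √1386.9604 = 37.241918
L = 3.5 × 37.241918 = 130.346712
V = π·4² × L = 50.265482 × 130.346712 = 6551.940377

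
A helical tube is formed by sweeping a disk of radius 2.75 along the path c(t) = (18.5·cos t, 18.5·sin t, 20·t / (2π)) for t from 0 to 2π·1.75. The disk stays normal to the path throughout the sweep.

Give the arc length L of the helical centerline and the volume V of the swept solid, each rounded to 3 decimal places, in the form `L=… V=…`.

2πR = 2π·18.5 = 116.238928
per-turn = √(116.238928² + 20²) = √(13511.4884 + 400) = √13911.4884 = 117.946973
L = 1.75 × 117.946973 = 206.407203
V = π·2.75² × L = 23.758294 × 206.407203 = 4903.883095

L=206.407 V=4903.883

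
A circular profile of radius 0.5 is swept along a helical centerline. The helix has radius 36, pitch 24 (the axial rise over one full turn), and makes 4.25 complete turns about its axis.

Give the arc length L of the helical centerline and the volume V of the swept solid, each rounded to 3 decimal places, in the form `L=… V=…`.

2πR = 2π·36 = 226.194671
per-turn = √(226.194671² + 24²) = √(51164.0292 + 576) = √51740.0292 = 227.464347
L = 4.25 × 227.464347 = 966.723475
V = π·0.5² × L = 0.785398 × 966.723475 = 759.262842

L=966.723 V=759.263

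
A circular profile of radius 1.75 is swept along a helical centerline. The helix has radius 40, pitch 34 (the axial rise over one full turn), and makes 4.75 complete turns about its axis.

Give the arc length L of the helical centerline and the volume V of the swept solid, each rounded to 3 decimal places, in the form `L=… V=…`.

L=1204.680 V=11590.377

2πR = 2π·40 = 251.327412
per-turn = √(251.327412² + 34²) = √(63165.4682 + 1156) = √64321.4682 = 253.616774
L = 4.75 × 253.616774 = 1204.679678
V = π·1.75² × L = 9.621128 × 1204.679678 = 11590.376776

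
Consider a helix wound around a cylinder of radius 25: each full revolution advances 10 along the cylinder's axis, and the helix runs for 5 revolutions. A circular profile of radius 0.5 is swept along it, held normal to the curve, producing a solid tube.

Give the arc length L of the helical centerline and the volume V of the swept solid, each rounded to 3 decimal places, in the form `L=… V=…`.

2πR = 2π·25 = 157.079633
per-turn = √(157.079633² + 10²) = √(24674.0110 + 100) = √24774.0110 = 157.397621
L = 5 × 157.397621 = 786.988104
V = π·0.5² × L = 0.785398 × 786.988104 = 618.099011

L=786.988 V=618.099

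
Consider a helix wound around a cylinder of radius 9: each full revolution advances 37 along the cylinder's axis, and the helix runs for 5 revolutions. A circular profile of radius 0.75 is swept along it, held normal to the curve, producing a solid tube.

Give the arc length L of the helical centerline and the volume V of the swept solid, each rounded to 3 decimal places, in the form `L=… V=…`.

L=337.889 V=597.099

2πR = 2π·9 = 56.548668
per-turn = √(56.548668² + 37²) = √(3197.7518 + 1369) = √4566.7518 = 67.577747
L = 5 × 67.577747 = 337.888733
V = π·0.75² × L = 1.767146 × 337.888733 = 597.098678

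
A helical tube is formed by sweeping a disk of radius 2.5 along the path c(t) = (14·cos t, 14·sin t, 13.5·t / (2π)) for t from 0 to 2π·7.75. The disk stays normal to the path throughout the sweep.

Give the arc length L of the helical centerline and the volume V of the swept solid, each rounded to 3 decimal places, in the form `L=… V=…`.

2πR = 2π·14 = 87.964594
per-turn = √(87.964594² + 13.5²) = √(7737.7699 + 182.25) = √7920.0199 = 88.994493
L = 7.75 × 88.994493 = 689.707324
V = π·2.5² × L = 19.634954 × 689.707324 = 13542.371632

L=689.707 V=13542.372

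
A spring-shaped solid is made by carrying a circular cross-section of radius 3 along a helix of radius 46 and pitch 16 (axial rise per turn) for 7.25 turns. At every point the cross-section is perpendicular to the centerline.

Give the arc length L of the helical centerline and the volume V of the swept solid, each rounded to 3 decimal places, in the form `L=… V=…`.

L=2098.651 V=59337.948

2πR = 2π·46 = 289.026524
per-turn = √(289.026524² + 16²) = √(83536.3317 + 256) = √83792.3317 = 289.469051
L = 7.25 × 289.469051 = 2098.650622
V = π·3² × L = 28.274334 × 2098.650622 = 59337.948383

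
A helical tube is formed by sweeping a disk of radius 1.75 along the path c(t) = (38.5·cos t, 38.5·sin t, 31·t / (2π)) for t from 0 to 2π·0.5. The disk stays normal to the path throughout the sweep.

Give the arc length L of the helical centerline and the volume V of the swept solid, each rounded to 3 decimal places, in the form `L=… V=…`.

2πR = 2π·38.5 = 241.902634
per-turn = √(241.902634² + 31²) = √(58516.8845 + 961) = √59477.8845 = 243.880882
L = 0.5 × 243.880882 = 121.940441
V = π·1.75² × L = 9.621128 × 121.940441 = 1173.204529

L=121.940 V=1173.205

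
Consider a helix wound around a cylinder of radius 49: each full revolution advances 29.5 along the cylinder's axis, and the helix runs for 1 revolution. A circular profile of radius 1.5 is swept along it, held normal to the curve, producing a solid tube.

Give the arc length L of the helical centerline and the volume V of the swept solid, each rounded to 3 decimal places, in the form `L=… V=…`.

L=309.286 V=2186.215

2πR = 2π·49 = 307.876080
per-turn = √(307.876080² + 29.5²) = √(94787.6807 + 870.25) = √95657.9307 = 309.286163
L = 1 × 309.286163 = 309.286163
V = π·1.5² × L = 7.068583 × 309.286163 = 2186.215060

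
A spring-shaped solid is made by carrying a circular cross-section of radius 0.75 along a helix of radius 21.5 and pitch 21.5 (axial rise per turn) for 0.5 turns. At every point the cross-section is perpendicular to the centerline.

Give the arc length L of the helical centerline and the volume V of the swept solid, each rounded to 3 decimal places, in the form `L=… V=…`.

L=68.394 V=120.863

2πR = 2π·21.5 = 135.088484
per-turn = √(135.088484² + 21.5²) = √(18248.8985 + 462.25) = √18711.1485 = 136.788700
L = 0.5 × 136.788700 = 68.394350
V = π·0.75² × L = 1.767146 × 68.394350 = 120.862793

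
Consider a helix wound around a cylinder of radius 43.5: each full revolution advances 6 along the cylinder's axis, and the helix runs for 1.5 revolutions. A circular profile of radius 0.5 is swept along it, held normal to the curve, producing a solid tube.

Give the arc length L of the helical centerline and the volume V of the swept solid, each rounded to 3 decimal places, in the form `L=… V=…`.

2πR = 2π·43.5 = 273.318561
per-turn = √(273.318561² + 6²) = √(74703.0357 + 36) = √74739.0357 = 273.384410
L = 1.5 × 273.384410 = 410.076615
V = π·0.5² × L = 0.785398 × 410.076615 = 322.073420

L=410.077 V=322.073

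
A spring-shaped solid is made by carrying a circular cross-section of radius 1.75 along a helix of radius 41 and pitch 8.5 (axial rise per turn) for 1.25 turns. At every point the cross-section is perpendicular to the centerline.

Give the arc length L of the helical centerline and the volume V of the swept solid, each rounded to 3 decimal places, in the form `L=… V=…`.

2πR = 2π·41 = 257.610598
per-turn = √(257.610598² + 8.5²) = √(66363.2200 + 72.25) = √66435.4700 = 257.750790
L = 1.25 × 257.750790 = 322.188488
V = π·1.75² × L = 9.621128 × 322.188488 = 3099.816524

L=322.188 V=3099.817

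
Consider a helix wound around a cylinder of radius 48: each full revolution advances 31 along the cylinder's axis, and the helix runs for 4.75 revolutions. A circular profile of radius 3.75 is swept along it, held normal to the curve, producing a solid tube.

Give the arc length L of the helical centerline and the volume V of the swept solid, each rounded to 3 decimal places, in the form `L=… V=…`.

2πR = 2π·48 = 301.592895
per-turn = √(301.592895² + 31²) = √(90958.2742 + 961) = √91919.2742 = 303.181916
L = 4.75 × 303.181916 = 1440.114101
V = π·3.75² × L = 44.178647 × 1440.114101 = 63622.292053

L=1440.114 V=63622.292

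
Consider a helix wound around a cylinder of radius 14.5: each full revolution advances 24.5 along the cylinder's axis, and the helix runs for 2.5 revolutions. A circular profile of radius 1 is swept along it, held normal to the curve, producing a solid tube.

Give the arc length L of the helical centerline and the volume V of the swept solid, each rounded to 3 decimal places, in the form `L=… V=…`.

L=235.857 V=740.968

2πR = 2π·14.5 = 91.106187
per-turn = √(91.106187² + 24.5²) = √(8300.3373 + 600.25) = √8900.5873 = 94.342924
L = 2.5 × 94.342924 = 235.857310
V = π·1² × L = 3.141593 × 235.857310 = 740.967592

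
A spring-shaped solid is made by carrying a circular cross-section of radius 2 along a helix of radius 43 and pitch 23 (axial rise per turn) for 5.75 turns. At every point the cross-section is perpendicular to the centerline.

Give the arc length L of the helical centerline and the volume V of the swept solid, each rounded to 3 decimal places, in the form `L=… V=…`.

2πR = 2π·43 = 270.176968
per-turn = √(270.176968² + 23²) = √(72995.5942 + 529) = √73524.5942 = 271.154189
L = 5.75 × 271.154189 = 1559.136586
V = π·2² × L = 12.566371 × 1559.136586 = 19592.688179

L=1559.137 V=19592.688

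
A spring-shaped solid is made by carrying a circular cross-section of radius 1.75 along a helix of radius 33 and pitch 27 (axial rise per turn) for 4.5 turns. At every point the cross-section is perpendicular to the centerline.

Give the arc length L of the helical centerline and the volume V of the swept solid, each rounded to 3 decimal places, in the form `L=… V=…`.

2πR = 2π·33 = 207.345115
per-turn = √(207.345115² + 27²) = √(42991.9968 + 729) = √43720.9968 = 209.095664
L = 4.5 × 209.095664 = 940.930489
V = π·1.75² × L = 9.621128 × 940.930489 = 9052.812202

L=940.930 V=9052.812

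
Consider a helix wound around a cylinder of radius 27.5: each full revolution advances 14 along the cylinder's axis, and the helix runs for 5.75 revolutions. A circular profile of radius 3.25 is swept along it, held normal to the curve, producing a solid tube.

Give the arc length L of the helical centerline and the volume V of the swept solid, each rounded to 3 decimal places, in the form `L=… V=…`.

2πR = 2π·27.5 = 172.787596
per-turn = √(172.787596² + 14²) = √(29855.5533 + 196) = √30051.5533 = 173.353838
L = 5.75 × 173.353838 = 996.784571
V = π·3.25² × L = 33.183072 × 996.784571 = 33076.374598

L=996.785 V=33076.375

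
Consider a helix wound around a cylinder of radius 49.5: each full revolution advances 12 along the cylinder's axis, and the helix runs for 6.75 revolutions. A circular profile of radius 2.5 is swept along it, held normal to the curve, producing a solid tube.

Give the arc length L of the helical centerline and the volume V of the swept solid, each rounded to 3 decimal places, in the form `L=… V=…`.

L=2100.931 V=41251.690

2πR = 2π·49.5 = 311.017673
per-turn = √(311.017673² + 12²) = √(96731.9927 + 144) = √96875.9927 = 311.249085
L = 6.75 × 311.249085 = 2100.931322
V = π·2.5² × L = 19.634954 × 2100.931322 = 41251.690039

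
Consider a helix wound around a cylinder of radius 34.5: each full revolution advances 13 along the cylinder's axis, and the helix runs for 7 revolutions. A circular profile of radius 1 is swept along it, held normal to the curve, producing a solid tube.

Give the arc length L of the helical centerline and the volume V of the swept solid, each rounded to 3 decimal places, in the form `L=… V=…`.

L=1520.116 V=4775.584

2πR = 2π·34.5 = 216.769893
per-turn = √(216.769893² + 13²) = √(46989.1866 + 169) = √47158.1866 = 217.159358
L = 7 × 217.159358 = 1520.115503
V = π·1² × L = 3.141593 × 1520.115503 = 4775.583695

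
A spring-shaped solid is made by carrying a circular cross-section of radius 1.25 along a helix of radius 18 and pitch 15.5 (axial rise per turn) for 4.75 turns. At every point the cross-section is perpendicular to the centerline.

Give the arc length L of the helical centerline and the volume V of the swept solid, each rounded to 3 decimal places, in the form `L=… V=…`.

L=542.234 V=2661.685

2πR = 2π·18 = 113.097336
per-turn = √(113.097336² + 15.5²) = √(12791.0073 + 240.25) = √13031.2573 = 114.154533
L = 4.75 × 114.154533 = 542.234030
V = π·1.25² × L = 4.908739 × 542.234030 = 2661.685069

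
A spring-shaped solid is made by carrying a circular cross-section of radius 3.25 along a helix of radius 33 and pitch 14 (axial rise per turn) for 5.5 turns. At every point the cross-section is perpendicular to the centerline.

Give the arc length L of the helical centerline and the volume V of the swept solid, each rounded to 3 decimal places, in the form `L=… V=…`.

L=1142.995 V=37928.076

2πR = 2π·33 = 207.345115
per-turn = √(207.345115² + 14²) = √(42991.9968 + 196) = √43187.9968 = 207.817220
L = 5.5 × 207.817220 = 1142.994708
V = π·3.25² × L = 33.183072 × 1142.994708 = 37928.076150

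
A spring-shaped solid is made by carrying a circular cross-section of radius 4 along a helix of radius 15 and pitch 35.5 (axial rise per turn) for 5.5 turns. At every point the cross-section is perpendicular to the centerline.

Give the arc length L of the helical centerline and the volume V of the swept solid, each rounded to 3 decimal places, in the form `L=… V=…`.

2πR = 2π·15 = 94.247780
per-turn = √(94.247780² + 35.5²) = √(8882.6440 + 1260.25) = √10142.8940 = 100.711936
L = 5.5 × 100.711936 = 553.915645
V = π·4² × L = 50.265482 × 553.915645 = 27842.837161

L=553.916 V=27842.837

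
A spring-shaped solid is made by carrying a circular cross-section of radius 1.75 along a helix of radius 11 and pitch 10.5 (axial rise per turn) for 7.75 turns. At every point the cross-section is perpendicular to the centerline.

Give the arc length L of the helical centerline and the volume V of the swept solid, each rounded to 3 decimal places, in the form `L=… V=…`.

L=541.788 V=5212.607

2πR = 2π·11 = 69.115038
per-turn = √(69.115038² + 10.5²) = √(4776.8885 + 110.25) = √4887.1385 = 69.908072
L = 7.75 × 69.908072 = 541.787558
V = π·1.75² × L = 9.621128 × 541.787558 = 5212.607174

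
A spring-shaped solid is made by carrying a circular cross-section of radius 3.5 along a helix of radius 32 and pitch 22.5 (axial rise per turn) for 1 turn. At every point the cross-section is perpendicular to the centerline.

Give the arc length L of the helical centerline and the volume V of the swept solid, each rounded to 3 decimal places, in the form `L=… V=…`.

L=202.317 V=7786.069

2πR = 2π·32 = 201.061930
per-turn = √(201.061930² + 22.5²) = √(40425.8996 + 506.25) = √40932.1496 = 202.316953
L = 1 × 202.316953 = 202.316953
V = π·3.5² × L = 38.484510 × 202.316953 = 7786.068817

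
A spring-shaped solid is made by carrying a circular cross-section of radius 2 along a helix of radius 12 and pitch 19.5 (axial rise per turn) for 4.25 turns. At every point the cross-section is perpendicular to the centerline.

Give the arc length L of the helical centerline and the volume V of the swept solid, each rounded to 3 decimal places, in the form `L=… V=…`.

2πR = 2π·12 = 75.398224
per-turn = √(75.398224² + 19.5²) = √(5684.8921 + 380.25) = √6065.1421 = 77.879022
L = 4.25 × 77.879022 = 330.985845
V = π·2² × L = 12.566371 × 330.985845 = 4159.290801

L=330.986 V=4159.291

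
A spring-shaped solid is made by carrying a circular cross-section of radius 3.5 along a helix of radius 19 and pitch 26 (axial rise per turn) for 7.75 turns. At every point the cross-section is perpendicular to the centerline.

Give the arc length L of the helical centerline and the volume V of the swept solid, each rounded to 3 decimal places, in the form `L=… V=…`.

L=946.887 V=36440.493

2πR = 2π·19 = 119.380521
per-turn = √(119.380521² + 26²) = √(14251.7088 + 676) = √14927.7088 = 122.179003
L = 7.75 × 122.179003 = 946.887273
V = π·3.5² × L = 38.484510 × 946.887273 = 36440.492719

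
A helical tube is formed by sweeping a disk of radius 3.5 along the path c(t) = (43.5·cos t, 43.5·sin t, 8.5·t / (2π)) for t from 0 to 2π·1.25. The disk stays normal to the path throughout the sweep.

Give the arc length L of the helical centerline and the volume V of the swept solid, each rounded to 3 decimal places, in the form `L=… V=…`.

2πR = 2π·43.5 = 273.318561
per-turn = √(273.318561² + 8.5²) = √(74703.0357 + 72.25) = √74775.2857 = 273.450701
L = 1.25 × 273.450701 = 341.813376
V = π·3.5² × L = 38.484510 × 341.813376 = 13154.520284

L=341.813 V=13154.520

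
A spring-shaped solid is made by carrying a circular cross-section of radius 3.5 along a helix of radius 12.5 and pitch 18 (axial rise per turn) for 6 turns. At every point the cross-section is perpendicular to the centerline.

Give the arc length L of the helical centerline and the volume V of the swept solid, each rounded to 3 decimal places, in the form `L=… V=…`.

L=483.456 V=18605.583

2πR = 2π·12.5 = 78.539816
per-turn = √(78.539816² + 18²) = √(6168.5028 + 324) = √6492.5028 = 80.576068
L = 6 × 80.576068 = 483.456409
V = π·3.5² × L = 38.484510 × 483.456409 = 18605.582995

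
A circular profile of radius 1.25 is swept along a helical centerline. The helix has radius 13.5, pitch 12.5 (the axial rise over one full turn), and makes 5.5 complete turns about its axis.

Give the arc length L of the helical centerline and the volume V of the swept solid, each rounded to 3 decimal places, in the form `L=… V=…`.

2πR = 2π·13.5 = 84.823002
per-turn = √(84.823002² + 12.5²) = √(7194.9416 + 156.25) = √7351.1916 = 85.739090
L = 5.5 × 85.739090 = 471.564997
V = π·1.25² × L = 4.908739 × 471.564997 = 2314.789265

L=471.565 V=2314.789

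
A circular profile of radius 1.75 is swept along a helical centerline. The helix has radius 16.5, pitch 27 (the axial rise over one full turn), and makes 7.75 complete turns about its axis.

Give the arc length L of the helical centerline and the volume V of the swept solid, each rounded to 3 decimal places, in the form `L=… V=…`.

L=830.263 V=7988.070

2πR = 2π·16.5 = 103.672558
per-turn = √(103.672558² + 27²) = √(10747.9992 + 729) = √11476.9992 = 107.130757
L = 7.75 × 107.130757 = 830.263370
V = π·1.75² × L = 9.621128 × 830.263370 = 7988.069745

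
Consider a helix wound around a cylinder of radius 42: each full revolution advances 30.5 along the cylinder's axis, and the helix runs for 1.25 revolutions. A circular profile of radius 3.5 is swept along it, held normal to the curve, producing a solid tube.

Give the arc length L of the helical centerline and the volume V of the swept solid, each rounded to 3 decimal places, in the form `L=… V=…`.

2πR = 2π·42 = 263.893783
per-turn = √(263.893783² + 30.5²) = √(69639.9287 + 930.25) = √70570.1787 = 265.650482
L = 1.25 × 265.650482 = 332.063103
V = π·3.5² × L = 38.484510 × 332.063103 = 12779.285797

L=332.063 V=12779.286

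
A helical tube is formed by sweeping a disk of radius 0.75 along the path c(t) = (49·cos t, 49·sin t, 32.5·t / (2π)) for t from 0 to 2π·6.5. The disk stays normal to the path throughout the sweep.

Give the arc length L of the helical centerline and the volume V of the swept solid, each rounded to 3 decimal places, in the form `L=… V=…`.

2πR = 2π·49 = 307.876080
per-turn = √(307.876080² + 32.5²) = √(94787.6807 + 1056.25) = √95843.9307 = 309.586709
L = 6.5 × 309.586709 = 2012.313611
V = π·0.75² × L = 1.767146 × 2012.313611 = 3556.051683

L=2012.314 V=3556.052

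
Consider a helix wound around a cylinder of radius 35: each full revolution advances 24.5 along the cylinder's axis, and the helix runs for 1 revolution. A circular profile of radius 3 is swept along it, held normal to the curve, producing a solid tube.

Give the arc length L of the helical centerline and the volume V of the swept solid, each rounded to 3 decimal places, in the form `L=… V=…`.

2πR = 2π·35 = 219.911486
per-turn = √(219.911486² + 24.5²) = √(48361.0616 + 600.25) = √48961.3116 = 221.272031
L = 1 × 221.272031 = 221.272031
V = π·3² × L = 28.274334 × 221.272031 = 6256.319275

L=221.272 V=6256.319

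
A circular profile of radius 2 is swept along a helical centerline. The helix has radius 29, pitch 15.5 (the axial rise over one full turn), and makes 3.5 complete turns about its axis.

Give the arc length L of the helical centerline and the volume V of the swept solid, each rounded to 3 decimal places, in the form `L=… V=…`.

L=640.047 V=8043.062

2πR = 2π·29 = 182.212374
per-turn = √(182.212374² + 15.5²) = √(33201.3492 + 240.25) = √33441.5992 = 182.870444
L = 3.5 × 182.870444 = 640.046553
V = π·2² × L = 12.566371 × 640.046553 = 8043.062198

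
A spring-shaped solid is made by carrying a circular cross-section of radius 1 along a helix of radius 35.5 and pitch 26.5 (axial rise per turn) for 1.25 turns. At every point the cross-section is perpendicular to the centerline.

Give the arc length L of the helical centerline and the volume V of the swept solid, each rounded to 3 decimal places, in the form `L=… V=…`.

L=280.777 V=882.088

2πR = 2π·35.5 = 223.053078
per-turn = √(223.053078² + 26.5²) = √(49752.6758 + 702.25) = √50454.9258 = 224.621739
L = 1.25 × 224.621739 = 280.777174
V = π·1² × L = 3.141593 × 280.777174 = 882.087508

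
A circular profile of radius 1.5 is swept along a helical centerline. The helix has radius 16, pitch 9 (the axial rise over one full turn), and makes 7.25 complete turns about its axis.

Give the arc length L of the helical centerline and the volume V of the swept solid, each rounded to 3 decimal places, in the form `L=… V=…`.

2πR = 2π·16 = 100.530965
per-turn = √(100.530965² + 9²) = √(10106.4749 + 81) = √10187.4749 = 100.933022
L = 7.25 × 100.933022 = 731.764409
V = π·1.5² × L = 7.068583 × 731.764409 = 5172.537803

L=731.764 V=5172.538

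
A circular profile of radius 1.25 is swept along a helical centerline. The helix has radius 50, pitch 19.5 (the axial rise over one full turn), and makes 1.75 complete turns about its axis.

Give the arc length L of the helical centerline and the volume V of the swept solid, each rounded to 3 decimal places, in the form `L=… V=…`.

2πR = 2π·50 = 314.159265
per-turn = √(314.159265² + 19.5²) = √(98696.0440 + 380.25) = √99076.2940 = 314.763870
L = 1.75 × 314.763870 = 550.836773
V = π·1.25² × L = 4.908739 × 550.836773 = 2703.913686

L=550.837 V=2703.914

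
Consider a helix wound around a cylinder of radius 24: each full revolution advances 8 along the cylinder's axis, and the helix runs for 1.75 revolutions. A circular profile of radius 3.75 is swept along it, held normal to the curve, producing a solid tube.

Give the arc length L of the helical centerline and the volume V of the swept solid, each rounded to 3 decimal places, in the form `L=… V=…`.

L=264.265 V=11674.865

2πR = 2π·24 = 150.796447
per-turn = √(150.796447² + 8²) = √(22739.5685 + 64) = √22803.5685 = 151.008505
L = 1.75 × 151.008505 = 264.264884
V = π·3.75² × L = 44.178647 × 264.264884 = 11674.864921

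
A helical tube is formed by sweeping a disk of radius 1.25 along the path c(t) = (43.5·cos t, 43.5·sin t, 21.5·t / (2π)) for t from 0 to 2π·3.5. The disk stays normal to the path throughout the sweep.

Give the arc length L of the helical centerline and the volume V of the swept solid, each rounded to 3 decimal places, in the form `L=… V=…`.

2πR = 2π·43.5 = 273.318561
per-turn = √(273.318561² + 21.5²) = √(74703.0357 + 462.25) = √75165.2857 = 274.162882
L = 3.5 × 274.162882 = 959.570086
V = π·1.25² × L = 4.908739 × 959.570086 = 4710.278645

L=959.570 V=4710.279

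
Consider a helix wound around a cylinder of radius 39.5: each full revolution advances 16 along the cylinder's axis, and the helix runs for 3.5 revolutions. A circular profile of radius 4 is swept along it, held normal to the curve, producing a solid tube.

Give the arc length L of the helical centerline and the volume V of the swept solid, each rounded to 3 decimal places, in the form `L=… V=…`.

2πR = 2π·39.5 = 248.185820
per-turn = √(248.185820² + 16²) = √(61596.2011 + 256) = √61852.2011 = 248.701027
L = 3.5 × 248.701027 = 870.453596
V = π·4² × L = 50.265482 × 870.453596 = 43753.769968

L=870.454 V=43753.770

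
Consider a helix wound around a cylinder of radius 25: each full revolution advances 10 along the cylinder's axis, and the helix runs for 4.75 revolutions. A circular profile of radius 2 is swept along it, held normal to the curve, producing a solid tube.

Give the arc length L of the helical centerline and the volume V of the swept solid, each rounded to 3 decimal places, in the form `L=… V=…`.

L=747.639 V=9395.105

2πR = 2π·25 = 157.079633
per-turn = √(157.079633² + 10²) = √(24674.0110 + 100) = √24774.0110 = 157.397621
L = 4.75 × 157.397621 = 747.638698
V = π·2² × L = 12.566371 × 747.638698 = 9395.104969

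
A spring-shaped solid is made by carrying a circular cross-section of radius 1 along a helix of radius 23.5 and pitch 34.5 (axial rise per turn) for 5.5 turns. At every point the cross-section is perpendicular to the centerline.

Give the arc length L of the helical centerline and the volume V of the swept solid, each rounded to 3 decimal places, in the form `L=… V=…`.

2πR = 2π·23.5 = 147.654855
per-turn = √(147.654855² + 34.5²) = √(21801.9561 + 1190.25) = √22992.2061 = 151.631811
L = 5.5 × 151.631811 = 833.974961
V = π·1² × L = 3.141593 × 833.974961 = 2620.009610

L=833.975 V=2620.010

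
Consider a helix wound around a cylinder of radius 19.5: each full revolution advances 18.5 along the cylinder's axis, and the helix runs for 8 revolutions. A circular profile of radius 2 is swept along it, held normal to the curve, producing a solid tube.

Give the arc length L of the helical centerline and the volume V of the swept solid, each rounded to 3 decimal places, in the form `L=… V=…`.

2πR = 2π·19.5 = 122.522113
per-turn = √(122.522113² + 18.5²) = √(15011.6683 + 342.25) = √15353.9183 = 123.910929
L = 8 × 123.910929 = 991.287431
V = π·2² × L = 12.566371 × 991.287431 = 12456.885243

L=991.287 V=12456.885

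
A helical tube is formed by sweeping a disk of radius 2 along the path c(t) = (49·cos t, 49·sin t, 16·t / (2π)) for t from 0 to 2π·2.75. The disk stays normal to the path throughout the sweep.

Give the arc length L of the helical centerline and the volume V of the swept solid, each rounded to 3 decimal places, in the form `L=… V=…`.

L=847.802 V=10653.791

2πR = 2π·49 = 307.876080
per-turn = √(307.876080² + 16²) = √(94787.6807 + 256) = √95043.6807 = 308.291551
L = 2.75 × 308.291551 = 847.801766
V = π·2² × L = 12.566371 × 847.801766 = 10653.791204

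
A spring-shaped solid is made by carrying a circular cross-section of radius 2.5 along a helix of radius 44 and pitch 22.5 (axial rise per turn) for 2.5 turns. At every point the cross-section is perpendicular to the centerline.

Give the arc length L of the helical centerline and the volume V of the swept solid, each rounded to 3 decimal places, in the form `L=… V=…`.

2πR = 2π·44 = 276.460154
per-turn = √(276.460154² + 22.5²) = √(76430.2165 + 506.25) = √76936.4665 = 277.374235
L = 2.5 × 277.374235 = 693.435589
V = π·2.5² × L = 19.634954 × 693.435589 = 13615.575943

L=693.436 V=13615.576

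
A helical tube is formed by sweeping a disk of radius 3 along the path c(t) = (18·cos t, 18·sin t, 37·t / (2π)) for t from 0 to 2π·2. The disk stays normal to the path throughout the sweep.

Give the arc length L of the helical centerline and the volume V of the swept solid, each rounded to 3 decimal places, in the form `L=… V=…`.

L=237.992 V=6729.056

2πR = 2π·18 = 113.097336
per-turn = √(113.097336² + 37²) = √(12791.0073 + 1369) = √14160.0073 = 118.995829
L = 2 × 118.995829 = 237.991658
V = π·3² × L = 28.274334 × 237.991658 = 6729.055596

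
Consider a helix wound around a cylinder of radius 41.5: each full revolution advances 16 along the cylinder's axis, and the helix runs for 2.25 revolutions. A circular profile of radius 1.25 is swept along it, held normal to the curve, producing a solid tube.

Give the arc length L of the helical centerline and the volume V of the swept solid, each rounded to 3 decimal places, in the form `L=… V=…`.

L=587.796 V=2885.336

2πR = 2π·41.5 = 260.752190
per-turn = √(260.752190² + 16²) = √(67991.7047 + 256) = √68247.7047 = 261.242617
L = 2.25 × 261.242617 = 587.795887
V = π·1.25² × L = 4.908739 × 587.795887 = 2885.336315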